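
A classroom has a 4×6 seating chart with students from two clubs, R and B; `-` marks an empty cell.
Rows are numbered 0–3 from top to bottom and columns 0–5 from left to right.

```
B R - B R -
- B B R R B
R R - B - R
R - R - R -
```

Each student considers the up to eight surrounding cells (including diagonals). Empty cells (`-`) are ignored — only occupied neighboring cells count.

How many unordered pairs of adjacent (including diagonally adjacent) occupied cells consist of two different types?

17

Scan each occupied cell's neighbors to the right and below (and the two forward diagonals) so each pair is counted once.
Row 0: B(0,0)–R(0,1)≠ B(0,0)–B(1,1)= R(0,1)–B(1,1)≠ R(0,1)–B(1,2)≠ B(0,3)–R(0,4)≠ B(0,3)–R(1,3)≠ B(0,3)–R(1,4)≠ B(0,3)–B(1,2)= R(0,4)–R(1,4)= R(0,4)–B(1,5)≠ R(0,4)–R(1,3)=  → 7/11 unlike.
Row 1: B(1,1)–B(1,2)= B(1,1)–R(2,1)≠ B(1,1)–R(2,0)≠ B(1,2)–R(1,3)≠ B(1,2)–B(2,3)= B(1,2)–R(2,1)≠ R(1,3)–R(1,4)= R(1,3)–B(2,3)≠ R(1,4)–B(1,5)≠ R(1,4)–R(2,5)= R(1,4)–B(2,3)≠ B(1,5)–R(2,5)≠  → 8/12 unlike.
Row 2: R(2,0)–R(2,1)= R(2,0)–R(3,0)= R(2,1)–R(3,2)= R(2,1)–R(3,0)= B(2,3)–R(3,4)≠ B(2,3)–R(3,2)≠ R(2,5)–R(3,4)=  → 2/7 unlike.
Total adjacent occupied pairs: 30; unlike-type pairs: 17.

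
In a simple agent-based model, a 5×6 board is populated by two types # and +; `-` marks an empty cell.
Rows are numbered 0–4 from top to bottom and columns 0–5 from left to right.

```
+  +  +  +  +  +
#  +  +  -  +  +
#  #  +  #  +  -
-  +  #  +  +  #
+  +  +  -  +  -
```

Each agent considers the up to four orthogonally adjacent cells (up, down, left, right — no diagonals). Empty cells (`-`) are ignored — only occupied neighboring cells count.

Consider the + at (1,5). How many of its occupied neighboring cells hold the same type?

Occupied neighbors of (1,5): (0,5)=+, (1,4)=+.
Same type (+): 2 of 2.

2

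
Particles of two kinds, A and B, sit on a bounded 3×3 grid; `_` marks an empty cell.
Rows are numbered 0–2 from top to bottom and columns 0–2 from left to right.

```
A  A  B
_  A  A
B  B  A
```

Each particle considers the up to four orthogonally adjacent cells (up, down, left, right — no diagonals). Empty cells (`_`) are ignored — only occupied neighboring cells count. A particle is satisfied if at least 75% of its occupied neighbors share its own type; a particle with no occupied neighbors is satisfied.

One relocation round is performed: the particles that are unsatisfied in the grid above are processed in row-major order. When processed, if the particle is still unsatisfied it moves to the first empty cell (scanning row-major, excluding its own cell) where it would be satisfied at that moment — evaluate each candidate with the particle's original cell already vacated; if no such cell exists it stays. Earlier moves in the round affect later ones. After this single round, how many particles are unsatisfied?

6

Initially unsatisfied (in order): (0,1), (0,2), (1,1), (1,2), (2,1), (2,2).
  (0,1): no empty cell satisfies it; stays.
  (0,2): no empty cell satisfies it; stays.
  (1,1): no empty cell satisfies it; stays.
  (1,2): no empty cell satisfies it; stays.
  (2,1): no empty cell satisfies it; stays.
  (2,2): no empty cell satisfies it; stays.
Resulting grid:
A A B
_ A A
B B A
Unsatisfied now: (0,1), (0,2), (1,1), (1,2), (2,1), (2,2).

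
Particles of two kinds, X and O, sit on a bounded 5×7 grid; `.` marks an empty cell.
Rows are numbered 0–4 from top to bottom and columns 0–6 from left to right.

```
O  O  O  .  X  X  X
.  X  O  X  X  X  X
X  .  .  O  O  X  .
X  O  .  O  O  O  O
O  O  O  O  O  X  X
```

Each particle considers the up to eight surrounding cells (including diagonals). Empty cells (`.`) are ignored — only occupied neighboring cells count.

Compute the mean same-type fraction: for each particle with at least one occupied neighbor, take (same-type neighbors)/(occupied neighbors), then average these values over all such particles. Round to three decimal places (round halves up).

0.651

(0,0)O 1/2
(0,1)O 3/4
(0,2)O 2/4
(0,4)X 4/4
(0,5)X 5/5
(0,6)X 3/3
(1,1)X 1/5
(1,2)O 3/5
(1,3)X 2/6
(1,4)X 5/7
(1,5)X 6/7
(1,6)X 4/4
(2,0)X 2/3
(2,3)O 4/6
(2,4)O 4/8
(2,5)X 3/7
(3,0)X 1/4
(3,1)O 3/5
(3,3)O 6/6
(3,4)O 6/8
(3,5)O 4/7
(3,6)O 1/4
(4,0)O 2/3
(4,1)O 3/4
(4,2)O 4/4
(4,3)O 4/4
(4,4)O 4/5
(4,5)X 1/5
(4,6)X 1/3
Sum over 29 particles: 1/2 + 3/4 + 2/4 + 4/4 + 5/5 + 3/3 + 1/5 + 3/5 + 2/6 + 5/7 + 6/7 + 4/4 + 2/3 + 4/6 + 4/8 + 3/7 + 1/4 + 3/5 + 6/6 + 6/8 + 4/7 + 1/4 + 2/3 + 3/4 + 4/4 + 4/4 + 4/5 + 1/5 + 1/3 = 7933/420; mean = 7933/420 ÷ 29 = 7933/12180 = 0.651313… → 0.651.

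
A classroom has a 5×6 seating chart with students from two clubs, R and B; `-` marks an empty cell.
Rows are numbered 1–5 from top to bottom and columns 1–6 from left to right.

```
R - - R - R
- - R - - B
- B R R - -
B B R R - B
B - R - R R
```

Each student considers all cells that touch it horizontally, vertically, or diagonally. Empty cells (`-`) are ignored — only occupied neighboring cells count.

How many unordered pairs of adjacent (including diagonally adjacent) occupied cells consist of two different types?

9

Scan each occupied cell's neighbors to the right and below (and the two forward diagonals) so each pair is counted once.
From row 1: 1 unlike of 2 pairs (running 1/2).
From row 2: 1 unlike of 3 pairs (running 2/5).
From row 3: 3 unlike of 10 pairs (running 5/15).
From row 4: 4 unlike of 11 pairs (running 9/26).
From row 5: 0 unlike of 1 pairs (running 9/27).
Total adjacent occupied pairs: 27; unlike-type pairs: 9.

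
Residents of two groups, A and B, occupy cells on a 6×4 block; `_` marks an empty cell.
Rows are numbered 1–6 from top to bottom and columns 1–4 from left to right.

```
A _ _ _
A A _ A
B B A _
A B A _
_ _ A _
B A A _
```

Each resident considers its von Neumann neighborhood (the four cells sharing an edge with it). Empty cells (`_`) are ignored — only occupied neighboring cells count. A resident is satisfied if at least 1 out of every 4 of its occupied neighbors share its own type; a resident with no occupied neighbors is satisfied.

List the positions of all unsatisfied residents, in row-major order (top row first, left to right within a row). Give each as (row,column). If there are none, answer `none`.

(4,1), (6,1)

(1,1)A 1/1 satisfied
(2,1)A 2/3 satisfied
(2,2)A 1/2 satisfied
(2,4)A 0/0 satisfied
(3,1)B 1/3 satisfied
(3,2)B 2/4 satisfied
(3,3)A 1/2 satisfied
(4,1)A 0/2 not
(4,2)B 1/3 satisfied
(4,3)A 2/3 satisfied
(5,3)A 2/2 satisfied
(6,1)B 0/1 not
(6,2)A 1/2 satisfied
(6,3)A 2/2 satisfied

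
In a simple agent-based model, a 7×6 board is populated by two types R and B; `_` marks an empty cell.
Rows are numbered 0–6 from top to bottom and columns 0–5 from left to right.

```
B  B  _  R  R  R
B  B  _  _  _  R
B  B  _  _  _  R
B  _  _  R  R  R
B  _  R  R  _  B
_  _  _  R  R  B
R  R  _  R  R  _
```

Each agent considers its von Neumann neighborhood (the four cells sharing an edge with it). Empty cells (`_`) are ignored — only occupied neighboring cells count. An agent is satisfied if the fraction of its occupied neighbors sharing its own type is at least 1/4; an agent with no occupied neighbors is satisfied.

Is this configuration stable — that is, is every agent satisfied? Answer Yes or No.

Yes

(0,0)B 2/2 ok
(0,1)B 2/2 ok
(0,3)R 1/1 ok
(0,4)R 2/2 ok
(0,5)R 2/2 ok
(1,0)B 3/3 ok
(1,1)B 3/3 ok
(1,5)R 2/2 ok
(2,0)B 3/3 ok
(2,1)B 2/2 ok
(2,5)R 2/2 ok
(3,0)B 2/2 ok
(3,3)R 2/2 ok
(3,4)R 2/2 ok
(3,5)R 2/3 ok
(4,0)B 1/1 ok
(4,2)R 1/1 ok
(4,3)R 3/3 ok
(4,5)B 1/2 ok
(5,3)R 3/3 ok
(5,4)R 2/3 ok
(5,5)B 1/2 ok
(6,0)R 1/1 ok
(6,1)R 1/1 ok
(6,3)R 2/2 ok
(6,4)R 2/2 ok
All meet the threshold, so the configuration is stable.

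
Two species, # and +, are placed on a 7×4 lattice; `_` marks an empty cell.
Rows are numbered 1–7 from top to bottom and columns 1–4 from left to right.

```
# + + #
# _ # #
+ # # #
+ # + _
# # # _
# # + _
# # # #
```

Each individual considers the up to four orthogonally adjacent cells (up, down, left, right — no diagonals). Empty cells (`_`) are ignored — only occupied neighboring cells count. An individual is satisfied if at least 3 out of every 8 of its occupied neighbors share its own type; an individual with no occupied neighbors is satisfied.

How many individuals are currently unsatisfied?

Row 1: (1,1)# 1/2 ok · (1,2)+ 1/2 ok · (1,3)+ 1/3 unhappy · (1,4)# 1/2 ok
Row 2: (2,1)# 1/2 ok · (2,3)# 2/3 ok · (2,4)# 3/3 ok
Row 3: (3,1)+ 1/3 unhappy · (3,2)# 2/3 ok · (3,3)# 3/4 ok · (3,4)# 2/2 ok
Row 4: (4,1)+ 1/3 unhappy · (4,2)# 2/4 ok · (4,3)+ 0/3 unhappy
Row 5: (5,1)# 2/3 ok · (5,2)# 4/4 ok · (5,3)# 1/3 unhappy
Row 6: (6,1)# 3/3 ok · (6,2)# 3/4 ok · (6,3)+ 0/3 unhappy
Row 7: (7,1)# 2/2 ok · (7,2)# 3/3 ok · (7,3)# 2/3 ok · (7,4)# 1/1 ok
Unsatisfied: (1,3), (3,1), (4,1), (4,3), (5,3), (6,3) — 6 in total.

6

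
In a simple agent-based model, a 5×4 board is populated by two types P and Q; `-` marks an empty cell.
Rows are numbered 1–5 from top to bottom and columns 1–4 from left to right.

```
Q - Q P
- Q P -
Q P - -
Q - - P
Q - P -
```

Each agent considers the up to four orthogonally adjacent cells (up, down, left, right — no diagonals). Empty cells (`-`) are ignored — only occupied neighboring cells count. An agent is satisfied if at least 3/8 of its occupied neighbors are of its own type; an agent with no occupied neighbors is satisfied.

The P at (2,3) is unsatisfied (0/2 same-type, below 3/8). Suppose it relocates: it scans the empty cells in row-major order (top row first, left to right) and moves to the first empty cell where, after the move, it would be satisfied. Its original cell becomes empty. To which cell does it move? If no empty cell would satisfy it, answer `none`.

(2,4)

Vacating (2,3). Empty cells in order:
  (1,2): 0/3 same-type → still unsatisfied.
  (2,1): 0/3 same-type → still unsatisfied.
  (2,4): 1/1 same-type → satisfied — stop here.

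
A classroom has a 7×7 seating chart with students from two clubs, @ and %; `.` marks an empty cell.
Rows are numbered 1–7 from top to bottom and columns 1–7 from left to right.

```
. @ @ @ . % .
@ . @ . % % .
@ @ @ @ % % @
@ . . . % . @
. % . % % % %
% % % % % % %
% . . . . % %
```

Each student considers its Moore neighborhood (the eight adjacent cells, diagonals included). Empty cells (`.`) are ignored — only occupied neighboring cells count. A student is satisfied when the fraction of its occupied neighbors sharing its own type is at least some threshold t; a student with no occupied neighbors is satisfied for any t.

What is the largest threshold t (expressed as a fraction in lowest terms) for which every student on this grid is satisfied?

1/4

Row 1: (1,2)@ 3/3 · (1,3)@ 3/3 · (1,4)@ 2/3 · (1,6)% 2/2
Row 2: (2,1)@ 3/3 · (2,3)@ 6/6 · (2,5)% 4/6 · (2,6)% 4/5
Row 3: (3,1)@ 3/3 · (3,2)@ 5/5 · (3,3)@ 3/3 · (3,4)@ 2/5 · (3,5)% 4/5 · (3,6)% 4/6 · (3,7)@ 1/3
Row 4: (4,1)@ 2/3 · (4,5)% 5/6 · (4,7)@ 1/4
Row 5: (5,2)% 3/4 · (5,4)% 5/5 · (5,5)% 6/6 · (5,6)% 6/7 · (5,7)% 3/4
Row 6: (6,1)% 3/3 · (6,2)% 4/4 · (6,3)% 4/4 · (6,4)% 4/4 · (6,5)% 6/6 · (6,6)% 7/7 · (6,7)% 5/5
Row 7: (7,1)% 2/2 · (7,6)% 4/4 · (7,7)% 3/3
The smallest same-type fraction is 1/4 at (4,7), which reduces to 1/4. Any threshold above that leaves this student unsatisfied.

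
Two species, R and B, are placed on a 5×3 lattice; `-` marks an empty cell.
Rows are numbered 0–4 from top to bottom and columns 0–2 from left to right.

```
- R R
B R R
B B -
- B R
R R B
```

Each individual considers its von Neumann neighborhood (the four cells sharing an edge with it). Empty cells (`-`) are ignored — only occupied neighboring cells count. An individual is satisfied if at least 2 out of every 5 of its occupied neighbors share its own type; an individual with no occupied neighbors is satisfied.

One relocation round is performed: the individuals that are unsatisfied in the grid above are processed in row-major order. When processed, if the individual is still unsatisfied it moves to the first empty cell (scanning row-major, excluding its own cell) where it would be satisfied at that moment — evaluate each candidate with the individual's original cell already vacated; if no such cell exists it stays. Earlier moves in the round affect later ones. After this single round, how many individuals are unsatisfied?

1

Initially unsatisfied (in order): (3,1), (3,2), (4,1), (4,2).
  (3,1) → (0,0).
  (3,2) → (2,2).
  (4,1): now satisfied by earlier moves; stays.
  (4,2) → (3,0).
Resulting grid:
B R R
B R R
B B R
B - -
R R -
Unsatisfied now: (2,1).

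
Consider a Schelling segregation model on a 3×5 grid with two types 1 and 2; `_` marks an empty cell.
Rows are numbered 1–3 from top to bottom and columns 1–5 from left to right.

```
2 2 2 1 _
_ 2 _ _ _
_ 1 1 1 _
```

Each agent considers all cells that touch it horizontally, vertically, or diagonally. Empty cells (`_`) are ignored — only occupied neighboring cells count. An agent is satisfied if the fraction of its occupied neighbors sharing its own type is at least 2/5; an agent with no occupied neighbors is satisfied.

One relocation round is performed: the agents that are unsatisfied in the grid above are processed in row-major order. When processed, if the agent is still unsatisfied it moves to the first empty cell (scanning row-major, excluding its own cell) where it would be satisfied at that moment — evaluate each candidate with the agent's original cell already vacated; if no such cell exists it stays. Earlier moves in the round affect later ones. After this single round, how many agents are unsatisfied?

Initially unsatisfied (in order): (1,4).
  (1,4) → (1,5).
Resulting grid:
2 2 2 _ 1
_ 2 _ _ _
_ 1 1 1 _
All satisfied now.

0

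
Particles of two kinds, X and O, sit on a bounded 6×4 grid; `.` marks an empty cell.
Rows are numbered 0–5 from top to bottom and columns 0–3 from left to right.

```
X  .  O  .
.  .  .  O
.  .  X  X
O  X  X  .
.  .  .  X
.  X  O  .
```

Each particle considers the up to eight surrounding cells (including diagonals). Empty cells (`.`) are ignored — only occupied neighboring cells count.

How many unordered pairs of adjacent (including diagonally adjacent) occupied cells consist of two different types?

Scan each occupied cell's neighbors to the right and below (and the two forward diagonals) so each pair is counted once.
Row 0: O(0,2)–O(1,3)=  → 0/1 unlike.
Row 1: O(1,3)–X(2,3)≠ O(1,3)–X(2,2)≠  → 2/2 unlike.
Row 2: X(2,2)–X(2,3)= X(2,2)–X(3,2)= X(2,2)–X(3,1)= X(2,3)–X(3,2)=  → 0/4 unlike.
Row 3: O(3,0)–X(3,1)≠ X(3,1)–X(3,2)= X(3,2)–X(4,3)=  → 1/3 unlike.
Row 4: X(4,3)–O(5,2)≠  → 1/1 unlike.
Row 5: X(5,1)–O(5,2)≠  → 1/1 unlike.
Total adjacent occupied pairs: 12; unlike-type pairs: 5.

5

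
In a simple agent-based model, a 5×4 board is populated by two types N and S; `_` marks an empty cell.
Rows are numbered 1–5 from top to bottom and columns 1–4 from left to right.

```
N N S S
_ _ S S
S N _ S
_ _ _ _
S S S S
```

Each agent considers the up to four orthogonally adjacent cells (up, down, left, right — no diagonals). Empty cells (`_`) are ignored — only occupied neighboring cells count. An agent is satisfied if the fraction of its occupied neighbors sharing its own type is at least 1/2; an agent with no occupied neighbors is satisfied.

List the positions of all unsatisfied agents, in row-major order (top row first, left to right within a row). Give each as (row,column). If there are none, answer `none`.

Row 1: (1,1)N 1/1 ✓ · (1,2)N 1/2 ✓ · (1,3)S 2/3 ✓ · (1,4)S 2/2 ✓
Row 2: (2,3)S 2/2 ✓ · (2,4)S 3/3 ✓
Row 3: (3,1)S 0/1 ✗ · (3,2)N 0/1 ✗ · (3,4)S 1/1 ✓
Row 5: (5,1)S 1/1 ✓ · (5,2)S 2/2 ✓ · (5,3)S 2/2 ✓ · (5,4)S 1/1 ✓

(3,1), (3,2)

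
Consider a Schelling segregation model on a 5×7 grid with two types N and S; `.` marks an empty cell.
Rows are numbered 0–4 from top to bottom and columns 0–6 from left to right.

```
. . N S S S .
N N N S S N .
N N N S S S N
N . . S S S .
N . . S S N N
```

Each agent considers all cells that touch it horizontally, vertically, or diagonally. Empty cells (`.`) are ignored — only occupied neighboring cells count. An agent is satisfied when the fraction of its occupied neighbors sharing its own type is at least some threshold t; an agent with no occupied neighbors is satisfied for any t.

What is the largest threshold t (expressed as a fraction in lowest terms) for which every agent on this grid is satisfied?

1/6

Row 0: (0,2)N 2/4 · (0,3)S 3/5 · (0,4)S 4/5 · (0,5)S 2/3
Row 1: (1,0)N 3/3 · (1,1)N 6/6 · (1,2)N 4/7 · (1,3)S 5/8 · (1,4)S 7/8 · (1,5)N 1/6
Row 2: (2,0)N 4/4 · (2,1)N 6/6 · (2,2)N 3/6 · (2,3)S 5/7 · (2,4)S 7/8 · (2,5)S 4/6 · (2,6)N 1/3
Row 3: (3,0)N 3/3 · (3,3)S 5/6 · (3,4)S 7/8 · (3,5)S 4/7
Row 4: (4,0)N 1/1 · (4,3)S 3/3 · (4,4)S 4/5 · (4,5)N 1/4 · (4,6)N 1/2
The smallest same-type fraction is 1/6 at (1,5), which reduces to 1/6. Any threshold above that leaves this agent unsatisfied.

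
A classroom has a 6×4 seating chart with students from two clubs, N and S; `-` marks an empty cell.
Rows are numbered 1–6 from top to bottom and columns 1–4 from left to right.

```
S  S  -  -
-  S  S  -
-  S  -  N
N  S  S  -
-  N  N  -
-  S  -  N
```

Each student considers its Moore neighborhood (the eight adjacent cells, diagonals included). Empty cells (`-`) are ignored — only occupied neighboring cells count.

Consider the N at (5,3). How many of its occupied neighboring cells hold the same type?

2

Occupied neighbors of (5,3): (4,2)=S, (4,3)=S, (5,2)=N, (6,2)=S, (6,4)=N.
Same type (N): 2 of 5.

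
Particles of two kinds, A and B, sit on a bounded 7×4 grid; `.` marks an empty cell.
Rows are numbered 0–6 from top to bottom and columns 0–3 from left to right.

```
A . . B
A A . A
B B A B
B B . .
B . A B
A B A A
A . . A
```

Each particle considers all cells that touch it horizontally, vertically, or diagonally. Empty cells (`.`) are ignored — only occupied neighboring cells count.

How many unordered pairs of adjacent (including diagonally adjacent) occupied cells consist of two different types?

18

Scan each occupied cell's neighbors to the right and below (and the two forward diagonals) so each pair is counted once.
Row 0: A(0,0)–A(1,0)= A(0,0)–A(1,1)= B(0,3)–A(1,3)≠  → 1/3 unlike.
Row 1: A(1,0)–A(1,1)= A(1,0)–B(2,0)≠ A(1,0)–B(2,1)≠ A(1,1)–B(2,1)≠ A(1,1)–A(2,2)= A(1,1)–B(2,0)≠ A(1,3)–B(2,3)≠ A(1,3)–A(2,2)=  → 5/8 unlike.
Row 2: B(2,0)–B(2,1)= B(2,0)–B(3,0)= B(2,0)–B(3,1)= B(2,1)–A(2,2)≠ B(2,1)–B(3,1)= B(2,1)–B(3,0)= A(2,2)–B(2,3)≠ A(2,2)–B(3,1)≠  → 3/8 unlike.
Row 3: B(3,0)–B(3,1)= B(3,0)–B(4,0)= B(3,1)–A(4,2)≠ B(3,1)–B(4,0)=  → 1/4 unlike.
Row 4: B(4,0)–A(5,0)≠ B(4,0)–B(5,1)= A(4,2)–B(4,3)≠ A(4,2)–A(5,2)= A(4,2)–A(5,3)= A(4,2)–B(5,1)≠ B(4,3)–A(5,3)≠ B(4,3)–A(5,2)≠  → 5/8 unlike.
Row 5: A(5,0)–B(5,1)≠ A(5,0)–A(6,0)= B(5,1)–A(5,2)≠ B(5,1)–A(6,0)≠ A(5,2)–A(5,3)= A(5,2)–A(6,3)= A(5,3)–A(6,3)=  → 3/7 unlike.
Total adjacent occupied pairs: 38; unlike-type pairs: 18.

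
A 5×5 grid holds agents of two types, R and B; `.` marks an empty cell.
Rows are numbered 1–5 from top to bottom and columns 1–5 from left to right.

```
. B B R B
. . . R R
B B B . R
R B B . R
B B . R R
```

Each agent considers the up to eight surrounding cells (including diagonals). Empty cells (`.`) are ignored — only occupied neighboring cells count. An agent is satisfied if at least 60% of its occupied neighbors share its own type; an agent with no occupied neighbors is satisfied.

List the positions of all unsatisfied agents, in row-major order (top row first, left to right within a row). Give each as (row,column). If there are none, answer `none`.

(1,2)B 1/1 ok
(1,3)B 1/3 unhappy
(1,4)R 2/4 unhappy
(1,5)B 0/3 unhappy
(2,4)R 3/6 unhappy
(2,5)R 3/4 ok
(3,1)B 2/3 ok
(3,2)B 4/5 ok
(3,3)B 3/4 ok
(3,5)R 3/3 ok
(4,1)R 0/5 unhappy
(4,2)B 6/7 ok
(4,3)B 4/5 ok
(4,5)R 3/3 ok
(5,1)B 2/3 ok
(5,2)B 3/4 ok
(5,4)R 2/3 ok
(5,5)R 2/2 ok

(1,3), (1,4), (1,5), (2,4), (4,1)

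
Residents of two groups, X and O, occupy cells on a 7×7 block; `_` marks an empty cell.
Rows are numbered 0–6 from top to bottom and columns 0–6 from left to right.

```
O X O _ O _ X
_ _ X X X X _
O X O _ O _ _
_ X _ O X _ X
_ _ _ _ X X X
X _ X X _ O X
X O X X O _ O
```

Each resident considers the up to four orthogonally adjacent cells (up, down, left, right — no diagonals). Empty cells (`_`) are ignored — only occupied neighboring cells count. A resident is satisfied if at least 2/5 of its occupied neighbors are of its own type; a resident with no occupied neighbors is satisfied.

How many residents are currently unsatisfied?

16

(0,0)O 0/1 not
(0,1)X 0/2 not
(0,2)O 0/2 not
(0,4)O 0/1 not
(0,6)X 0/0 satisfied
(1,2)X 1/3 not
(1,3)X 2/2 satisfied
(1,4)X 2/4 satisfied
(1,5)X 1/1 satisfied
(2,0)O 0/1 not
(2,1)X 1/3 not
(2,2)O 0/2 not
(2,4)O 0/2 not
(3,1)X 1/1 satisfied
(3,3)O 0/1 not
(3,4)X 1/3 not
(3,6)X 1/1 satisfied
(4,4)X 2/2 satisfied
(4,5)X 2/3 satisfied
(4,6)X 3/3 satisfied
(5,0)X 1/1 satisfied
(5,2)X 2/2 satisfied
(5,3)X 2/2 satisfied
(5,5)O 0/2 not
(5,6)X 1/3 not
(6,0)X 1/2 satisfied
(6,1)O 0/2 not
(6,2)X 2/3 satisfied
(6,3)X 2/3 satisfied
(6,4)O 0/1 not
(6,6)O 0/1 not
Unsatisfied: (0,0), (0,1), (0,2), (0,4), (1,2), (2,0), (2,1), (2,2), (2,4), (3,3), (3,4), (5,5), (5,6), (6,1), (6,4), (6,6) — 16 in total.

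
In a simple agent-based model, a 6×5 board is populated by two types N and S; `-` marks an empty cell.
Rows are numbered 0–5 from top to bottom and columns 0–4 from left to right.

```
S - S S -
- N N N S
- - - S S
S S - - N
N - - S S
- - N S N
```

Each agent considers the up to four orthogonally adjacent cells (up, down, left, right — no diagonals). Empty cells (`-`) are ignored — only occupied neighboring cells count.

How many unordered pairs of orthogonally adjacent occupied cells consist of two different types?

10

Scan each occupied cell's neighbors to the right and below so each pair is counted once.
Row 0: S(0,2)–S(0,3)= S(0,2)–N(1,2)≠ S(0,3)–N(1,3)≠  → 2/3 unlike.
Row 1: N(1,1)–N(1,2)= N(1,2)–N(1,3)= N(1,3)–S(1,4)≠ N(1,3)–S(2,3)≠ S(1,4)–S(2,4)=  → 2/5 unlike.
Row 2: S(2,3)–S(2,4)= S(2,4)–N(3,4)≠  → 1/2 unlike.
Row 3: S(3,0)–S(3,1)= S(3,0)–N(4,0)≠ N(3,4)–S(4,4)≠  → 2/3 unlike.
Row 4: S(4,3)–S(4,4)= S(4,3)–S(5,3)= S(4,4)–N(5,4)≠  → 1/3 unlike.
Row 5: N(5,2)–S(5,3)≠ S(5,3)–N(5,4)≠  → 2/2 unlike.
Total adjacent occupied pairs: 18; unlike-type pairs: 10.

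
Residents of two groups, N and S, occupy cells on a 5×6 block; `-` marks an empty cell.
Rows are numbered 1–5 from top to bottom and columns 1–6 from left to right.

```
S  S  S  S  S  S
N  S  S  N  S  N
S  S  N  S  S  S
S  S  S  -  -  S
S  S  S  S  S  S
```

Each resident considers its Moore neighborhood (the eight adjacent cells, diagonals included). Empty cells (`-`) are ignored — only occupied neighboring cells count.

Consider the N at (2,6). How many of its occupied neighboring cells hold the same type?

0

Occupied neighbors of (2,6): (1,5)=S, (1,6)=S, (2,5)=S, (3,5)=S, (3,6)=S.
Same type (N): 0 of 5.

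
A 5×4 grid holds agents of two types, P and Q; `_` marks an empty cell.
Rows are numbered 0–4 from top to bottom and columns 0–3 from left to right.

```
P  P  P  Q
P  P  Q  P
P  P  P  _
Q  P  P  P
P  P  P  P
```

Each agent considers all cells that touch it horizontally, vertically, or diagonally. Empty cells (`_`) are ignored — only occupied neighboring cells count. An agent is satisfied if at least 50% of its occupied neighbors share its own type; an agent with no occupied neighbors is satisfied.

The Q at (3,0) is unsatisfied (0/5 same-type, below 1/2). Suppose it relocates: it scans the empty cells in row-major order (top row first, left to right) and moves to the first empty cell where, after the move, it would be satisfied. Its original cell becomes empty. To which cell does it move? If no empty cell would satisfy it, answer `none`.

Vacating (3,0). Empty cells in order:
  (2,3): 1/5 same-type → still unsatisfied.

none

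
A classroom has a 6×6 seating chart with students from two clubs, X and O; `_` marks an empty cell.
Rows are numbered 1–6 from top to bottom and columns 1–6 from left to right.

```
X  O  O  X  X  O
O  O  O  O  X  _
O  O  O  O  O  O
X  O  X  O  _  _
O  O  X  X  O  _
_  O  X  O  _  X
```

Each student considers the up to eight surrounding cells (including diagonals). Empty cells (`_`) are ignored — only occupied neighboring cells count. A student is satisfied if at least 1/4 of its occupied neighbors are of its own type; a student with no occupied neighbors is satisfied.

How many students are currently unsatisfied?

Row 1: (1,1)X 0/3 not · (1,2)O 4/5 satisfied · (1,3)O 4/5 satisfied · (1,4)X 2/5 satisfied · (1,5)X 2/4 satisfied · (1,6)O 0/2 not
Row 2: (2,1)O 4/5 satisfied · (2,2)O 7/8 satisfied · (2,3)O 7/8 satisfied · (2,4)O 5/8 satisfied · (2,5)X 2/7 satisfied
Row 3: (3,1)O 4/5 satisfied · (3,2)O 6/8 satisfied · (3,3)O 7/8 satisfied · (3,4)O 5/7 satisfied · (3,5)O 4/5 satisfied · (3,6)O 1/2 satisfied
Row 4: (4,1)X 0/5 not · (4,2)O 5/8 satisfied · (4,3)X 2/8 satisfied · (4,4)O 4/7 satisfied
Row 5: (5,1)O 3/4 satisfied · (5,2)O 3/7 satisfied · (5,3)X 3/8 satisfied · (5,4)X 3/6 satisfied · (5,5)O 2/4 satisfied
Row 6: (6,2)O 2/4 satisfied · (6,3)X 2/5 satisfied · (6,4)O 1/4 satisfied · (6,6)X 0/1 not
Unsatisfied: (1,1), (1,6), (4,1), (6,6) — 4 in total.

4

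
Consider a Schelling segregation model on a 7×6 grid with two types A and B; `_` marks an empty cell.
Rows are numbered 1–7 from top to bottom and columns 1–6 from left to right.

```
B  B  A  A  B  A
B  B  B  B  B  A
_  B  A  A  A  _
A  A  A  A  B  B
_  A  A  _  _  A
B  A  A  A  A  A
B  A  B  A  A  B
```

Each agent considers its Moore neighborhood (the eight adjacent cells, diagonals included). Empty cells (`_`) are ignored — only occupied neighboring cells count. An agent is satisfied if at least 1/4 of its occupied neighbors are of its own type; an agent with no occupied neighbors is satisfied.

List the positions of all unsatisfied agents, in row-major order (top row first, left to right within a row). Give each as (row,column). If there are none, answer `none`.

(1,3), (1,4), (4,5), (7,3), (7,6)

(1,1)B 3/3 satisfied
(1,2)B 4/5 satisfied
(1,3)A 1/5 not
(1,4)A 1/5 not
(1,5)B 2/5 satisfied
(1,6)A 1/3 satisfied
(2,1)B 4/4 satisfied
(2,2)B 5/7 satisfied
(2,3)B 4/8 satisfied
(2,4)B 3/8 satisfied
(2,5)B 2/7 satisfied
(2,6)A 2/4 satisfied
(3,2)B 3/7 satisfied
(3,3)A 4/8 satisfied
(3,4)A 4/8 satisfied
(3,5)A 3/7 satisfied
(4,1)A 2/3 satisfied
(4,2)A 5/6 satisfied
(4,3)A 6/7 satisfied
(4,4)A 5/6 satisfied
(4,5)B 1/5 not
(4,6)B 1/3 satisfied
(5,2)A 6/7 satisfied
(5,3)A 7/7 satisfied
(5,6)A 2/4 satisfied
(6,1)B 1/4 satisfied
(6,2)A 4/7 satisfied
(6,3)A 6/7 satisfied
(6,4)A 5/6 satisfied
(6,5)A 5/6 satisfied
(6,6)A 3/4 satisfied
(7,1)B 1/3 satisfied
(7,2)A 2/5 satisfied
(7,3)B 0/5 not
(7,4)A 4/5 satisfied
(7,5)A 4/5 satisfied
(7,6)B 0/3 not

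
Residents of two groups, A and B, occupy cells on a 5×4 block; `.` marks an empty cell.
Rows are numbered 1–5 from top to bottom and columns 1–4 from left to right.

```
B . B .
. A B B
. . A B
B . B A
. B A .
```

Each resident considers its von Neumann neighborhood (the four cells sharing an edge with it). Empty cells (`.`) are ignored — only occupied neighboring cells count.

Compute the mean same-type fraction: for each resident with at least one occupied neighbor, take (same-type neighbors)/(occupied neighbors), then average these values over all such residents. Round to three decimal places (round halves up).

0.283

(1,1)B — no occupied neighbors
(1,3)B 1/1
(2,2)A 0/1
(2,3)B 2/4
(2,4)B 2/2
(3,3)A 0/3
(3,4)B 1/3
(4,1)B — no occupied neighbors
(4,3)B 0/3
(4,4)A 0/2
(5,2)B 0/1
(5,3)A 0/2
Sum over 10 residents: 1/1 + 0/1 + 2/4 + 2/2 + 0/3 + 1/3 + 0/3 + 0/2 + 0/1 + 0/2 = 17/6; mean = 17/6 ÷ 10 = 17/60 = 0.283333… → 0.283.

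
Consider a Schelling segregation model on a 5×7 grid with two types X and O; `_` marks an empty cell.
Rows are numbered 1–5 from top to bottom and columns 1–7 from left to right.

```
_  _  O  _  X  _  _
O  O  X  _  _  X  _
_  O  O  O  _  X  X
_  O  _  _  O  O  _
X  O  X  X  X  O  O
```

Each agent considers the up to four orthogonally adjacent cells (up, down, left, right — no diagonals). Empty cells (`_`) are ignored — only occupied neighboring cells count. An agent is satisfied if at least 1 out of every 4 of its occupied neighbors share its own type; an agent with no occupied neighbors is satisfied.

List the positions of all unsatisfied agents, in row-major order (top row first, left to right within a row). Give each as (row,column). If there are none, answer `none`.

Row 1: (1,3)O 0/1 unhappy · (1,5)X 0/0 ok
Row 2: (2,1)O 1/1 ok · (2,2)O 2/3 ok · (2,3)X 0/3 unhappy · (2,6)X 1/1 ok
Row 3: (3,2)O 3/3 ok · (3,3)O 2/3 ok · (3,4)O 1/1 ok · (3,6)X 2/3 ok · (3,7)X 1/1 ok
Row 4: (4,2)O 2/2 ok · (4,5)O 1/2 ok · (4,6)O 2/3 ok
Row 5: (5,1)X 0/1 unhappy · (5,2)O 1/3 ok · (5,3)X 1/2 ok · (5,4)X 2/2 ok · (5,5)X 1/3 ok · (5,6)O 2/3 ok · (5,7)O 1/1 ok

(1,3), (2,3), (5,1)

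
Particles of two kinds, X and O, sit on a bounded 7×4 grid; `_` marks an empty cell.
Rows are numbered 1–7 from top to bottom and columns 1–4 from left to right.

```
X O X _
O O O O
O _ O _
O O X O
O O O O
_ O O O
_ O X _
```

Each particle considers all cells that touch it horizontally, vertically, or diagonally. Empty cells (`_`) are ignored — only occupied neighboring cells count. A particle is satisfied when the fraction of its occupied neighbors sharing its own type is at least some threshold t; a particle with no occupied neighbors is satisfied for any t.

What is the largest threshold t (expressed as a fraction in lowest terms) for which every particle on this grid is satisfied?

0/1

(1,1)X 0/3
(1,2)O 3/5
(1,3)X 0/4
(2,1)O 3/4
(2,2)O 5/7
(2,3)O 4/5
(2,4)O 2/3
(3,1)O 4/4
(3,3)O 5/6
(4,1)O 4/4
(4,2)O 6/7
(4,3)X 0/6
(4,4)O 3/4
(5,1)O 4/4
(5,2)O 6/7
(5,3)O 7/8
(5,4)O 4/5
(6,2)O 5/6
(6,3)O 6/7
(6,4)O 3/4
(7,2)O 2/3
(7,3)X 0/4
The smallest same-type fraction is 0/3 at (1,1), which reduces to 0/1. Any threshold above that leaves this particle unsatisfied.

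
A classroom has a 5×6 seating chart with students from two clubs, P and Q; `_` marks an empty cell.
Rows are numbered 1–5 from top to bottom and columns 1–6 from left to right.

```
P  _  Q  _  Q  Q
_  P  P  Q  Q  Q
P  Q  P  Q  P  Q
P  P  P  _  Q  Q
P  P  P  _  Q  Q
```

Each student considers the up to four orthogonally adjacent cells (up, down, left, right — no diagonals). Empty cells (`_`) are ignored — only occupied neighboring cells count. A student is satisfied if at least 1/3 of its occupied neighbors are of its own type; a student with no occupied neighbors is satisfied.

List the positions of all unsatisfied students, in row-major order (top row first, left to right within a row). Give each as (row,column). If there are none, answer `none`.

(1,3), (3,2), (3,5)

(1,1)P 0/0 ✓
(1,3)Q 0/1 ✗
(1,5)Q 2/2 ✓
(1,6)Q 2/2 ✓
(2,2)P 1/2 ✓
(2,3)P 2/4 ✓
(2,4)Q 2/3 ✓
(2,5)Q 3/4 ✓
(2,6)Q 3/3 ✓
(3,1)P 1/2 ✓
(3,2)Q 0/4 ✗
(3,3)P 2/4 ✓
(3,4)Q 1/3 ✓
(3,5)P 0/4 ✗
(3,6)Q 2/3 ✓
(4,1)P 3/3 ✓
(4,2)P 3/4 ✓
(4,3)P 3/3 ✓
(4,5)Q 2/3 ✓
(4,6)Q 3/3 ✓
(5,1)P 2/2 ✓
(5,2)P 3/3 ✓
(5,3)P 2/2 ✓
(5,5)Q 2/2 ✓
(5,6)Q 2/2 ✓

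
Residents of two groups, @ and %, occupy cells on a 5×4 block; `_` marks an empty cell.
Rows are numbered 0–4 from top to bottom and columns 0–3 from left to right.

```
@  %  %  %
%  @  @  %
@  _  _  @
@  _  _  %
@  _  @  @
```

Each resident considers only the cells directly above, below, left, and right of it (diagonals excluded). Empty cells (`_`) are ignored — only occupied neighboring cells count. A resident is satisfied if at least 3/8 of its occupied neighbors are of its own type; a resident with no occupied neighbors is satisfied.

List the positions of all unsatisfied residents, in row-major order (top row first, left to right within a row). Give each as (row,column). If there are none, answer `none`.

Row 0: (0,0)@ 0/2 unhappy · (0,1)% 1/3 unhappy · (0,2)% 2/3 ok · (0,3)% 2/2 ok
Row 1: (1,0)% 0/3 unhappy · (1,1)@ 1/3 unhappy · (1,2)@ 1/3 unhappy · (1,3)% 1/3 unhappy
Row 2: (2,0)@ 1/2 ok · (2,3)@ 0/2 unhappy
Row 3: (3,0)@ 2/2 ok · (3,3)% 0/2 unhappy
Row 4: (4,0)@ 1/1 ok · (4,2)@ 1/1 ok · (4,3)@ 1/2 ok

(0,0), (0,1), (1,0), (1,1), (1,2), (1,3), (2,3), (3,3)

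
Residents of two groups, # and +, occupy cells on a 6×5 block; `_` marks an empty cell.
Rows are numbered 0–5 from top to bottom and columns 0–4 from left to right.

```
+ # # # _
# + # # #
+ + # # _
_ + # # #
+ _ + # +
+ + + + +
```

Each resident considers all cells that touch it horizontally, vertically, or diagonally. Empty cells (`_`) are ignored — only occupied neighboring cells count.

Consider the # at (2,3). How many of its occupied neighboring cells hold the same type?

Occupied neighbors of (2,3): (1,2)=#, (1,3)=#, (1,4)=#, (2,2)=#, (3,2)=#, (3,3)=#, (3,4)=#.
Same type (#): 7 of 7.

7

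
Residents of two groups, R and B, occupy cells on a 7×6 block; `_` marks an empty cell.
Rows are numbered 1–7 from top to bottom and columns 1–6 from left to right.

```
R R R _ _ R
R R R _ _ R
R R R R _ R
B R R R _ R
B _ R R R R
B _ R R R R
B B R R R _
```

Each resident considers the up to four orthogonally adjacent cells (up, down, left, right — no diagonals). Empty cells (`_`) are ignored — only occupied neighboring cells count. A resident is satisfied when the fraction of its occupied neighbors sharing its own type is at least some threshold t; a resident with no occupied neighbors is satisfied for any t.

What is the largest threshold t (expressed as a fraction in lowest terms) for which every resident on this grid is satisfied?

1/3

(1,1)R 2/2
(1,2)R 3/3
(1,3)R 2/2
(1,6)R 1/1
(2,1)R 3/3
(2,2)R 4/4
(2,3)R 3/3
(2,6)R 2/2
(3,1)R 2/3
(3,2)R 4/4
(3,3)R 4/4
(3,4)R 2/2
(3,6)R 2/2
(4,1)B 1/3
(4,2)R 2/3
(4,3)R 4/4
(4,4)R 3/3
(4,6)R 2/2
(5,1)B 2/2
(5,3)R 3/3
(5,4)R 4/4
(5,5)R 3/3
(5,6)R 3/3
(6,1)B 2/2
(6,3)R 3/3
(6,4)R 4/4
(6,5)R 4/4
(6,6)R 2/2
(7,1)B 2/2
(7,2)B 1/2
(7,3)R 2/3
(7,4)R 3/3
(7,5)R 2/2
The smallest same-type fraction is 1/3 at (4,1), which reduces to 1/3. Any threshold above that leaves this resident unsatisfied.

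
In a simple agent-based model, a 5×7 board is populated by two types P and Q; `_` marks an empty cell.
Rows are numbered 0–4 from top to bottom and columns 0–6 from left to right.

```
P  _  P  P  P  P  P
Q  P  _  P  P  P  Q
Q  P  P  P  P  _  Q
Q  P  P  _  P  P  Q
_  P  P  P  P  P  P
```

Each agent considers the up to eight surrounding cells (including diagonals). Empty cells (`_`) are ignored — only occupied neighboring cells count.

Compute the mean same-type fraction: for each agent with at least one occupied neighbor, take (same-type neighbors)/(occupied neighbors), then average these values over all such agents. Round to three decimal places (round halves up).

(0,0)P 1/2
(0,2)P 3/3
(0,3)P 4/4
(0,4)P 5/5
(0,5)P 4/5
(0,6)P 2/3
(1,0)Q 1/4
(1,1)P 4/6
(1,3)P 7/7
(1,4)P 7/7
(1,5)P 5/7
(1,6)Q 1/4
(2,0)Q 2/5
(2,1)P 4/7
(2,2)P 6/6
(2,3)P 6/6
(2,4)P 6/6
(2,6)Q 2/4
(3,0)Q 1/4
(3,1)P 5/7
(3,2)P 7/7
(3,4)P 6/6
(3,5)P 5/7
(3,6)Q 1/4
(4,1)P 3/4
(4,2)P 4/4
(4,3)P 4/4
(4,4)P 4/4
(4,5)P 4/5
(4,6)P 2/3
Sum over 30 agents: 1/2 + 3/3 + 4/4 + 5/5 + 4/5 + 2/3 + 1/4 + 4/6 + 7/7 + 7/7 + 5/7 + 1/4 + 2/5 + 4/7 + 6/6 + 6/6 + 6/6 + 2/4 + 1/4 + 5/7 + 7/7 + 6/6 + 5/7 + 1/4 + 3/4 + 4/4 + 4/4 + 4/4 + 4/5 + 2/3 = 629/28; mean = 629/28 ÷ 30 = 629/840 = 0.748809… → 0.749.

0.749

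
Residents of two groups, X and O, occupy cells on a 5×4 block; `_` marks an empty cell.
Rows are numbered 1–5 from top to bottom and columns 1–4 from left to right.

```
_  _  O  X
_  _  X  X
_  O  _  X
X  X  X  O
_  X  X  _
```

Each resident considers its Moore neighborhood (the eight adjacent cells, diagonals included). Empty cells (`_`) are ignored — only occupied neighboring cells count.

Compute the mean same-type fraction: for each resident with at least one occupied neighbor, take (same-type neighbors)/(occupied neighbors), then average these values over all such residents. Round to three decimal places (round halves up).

(1,3)O 0/3
(1,4)X 2/3
(2,3)X 3/5
(2,4)X 3/4
(3,2)O 0/4
(3,4)X 3/4
(4,1)X 2/3
(4,2)X 4/5
(4,3)X 4/6
(4,4)O 0/3
(5,2)X 4/4
(5,3)X 3/4
Sum over 12 residents: 0/3 + 2/3 + 3/5 + 3/4 + 0/4 + 3/4 + 2/3 + 4/5 + 4/6 + 0/3 + 4/4 + 3/4 = 133/20; mean = 133/20 ÷ 12 = 133/240 = 0.554166… → 0.554.

0.554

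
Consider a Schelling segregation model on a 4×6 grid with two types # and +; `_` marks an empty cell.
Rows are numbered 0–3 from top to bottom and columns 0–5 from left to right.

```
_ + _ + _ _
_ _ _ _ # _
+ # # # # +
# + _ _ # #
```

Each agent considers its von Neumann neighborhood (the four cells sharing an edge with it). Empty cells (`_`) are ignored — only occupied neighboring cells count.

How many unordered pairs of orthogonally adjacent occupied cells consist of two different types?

Scan each occupied cell's neighbors to the right and below so each pair is counted once.
Row 1: #(1,4)–#(2,4)=  → 0/1 unlike.
Row 2: +(2,0)–#(2,1)≠ +(2,0)–#(3,0)≠ #(2,1)–#(2,2)= #(2,1)–+(3,1)≠ #(2,2)–#(2,3)= #(2,3)–#(2,4)= #(2,4)–+(2,5)≠ #(2,4)–#(3,4)= +(2,5)–#(3,5)≠  → 5/9 unlike.
Row 3: #(3,0)–+(3,1)≠ #(3,4)–#(3,5)=  → 1/2 unlike.
Total adjacent occupied pairs: 12; unlike-type pairs: 6.

6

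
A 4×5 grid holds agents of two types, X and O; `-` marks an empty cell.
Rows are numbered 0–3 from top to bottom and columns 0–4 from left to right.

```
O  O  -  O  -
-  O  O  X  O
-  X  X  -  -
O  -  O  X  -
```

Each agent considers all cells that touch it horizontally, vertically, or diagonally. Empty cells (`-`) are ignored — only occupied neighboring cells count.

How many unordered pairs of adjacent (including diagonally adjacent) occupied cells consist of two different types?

Scan each occupied cell's neighbors to the right and below (and the two forward diagonals) so each pair is counted once.
Row 0: O(0,0)–O(0,1)= O(0,0)–O(1,1)= O(0,1)–O(1,1)= O(0,1)–O(1,2)= O(0,3)–X(1,3)≠ O(0,3)–O(1,4)= O(0,3)–O(1,2)=  → 1/7 unlike.
Row 1: O(1,1)–O(1,2)= O(1,1)–X(2,1)≠ O(1,1)–X(2,2)≠ O(1,2)–X(1,3)≠ O(1,2)–X(2,2)≠ O(1,2)–X(2,1)≠ X(1,3)–O(1,4)≠ X(1,3)–X(2,2)=  → 6/8 unlike.
Row 2: X(2,1)–X(2,2)= X(2,1)–O(3,2)≠ X(2,1)–O(3,0)≠ X(2,2)–O(3,2)≠ X(2,2)–X(3,3)=  → 3/5 unlike.
Row 3: O(3,2)–X(3,3)≠  → 1/1 unlike.
Total adjacent occupied pairs: 21; unlike-type pairs: 11.

11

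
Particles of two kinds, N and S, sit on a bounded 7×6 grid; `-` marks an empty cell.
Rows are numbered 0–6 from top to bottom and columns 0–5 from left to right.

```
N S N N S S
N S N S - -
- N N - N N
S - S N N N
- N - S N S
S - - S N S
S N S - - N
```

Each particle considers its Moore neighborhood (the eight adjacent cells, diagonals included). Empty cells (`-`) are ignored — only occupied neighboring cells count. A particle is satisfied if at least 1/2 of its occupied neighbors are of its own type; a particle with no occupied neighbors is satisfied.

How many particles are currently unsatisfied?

14

Row 0: (0,0)N 1/3 ✗ · (0,1)S 1/5 ✗ · (0,2)N 2/5 ✗ · (0,3)N 2/4 ✓ · (0,4)S 2/3 ✓ · (0,5)S 1/1 ✓
Row 1: (1,0)N 2/4 ✓ · (1,1)S 1/7 ✗ · (1,2)N 4/7 ✓ · (1,3)S 1/6 ✗
Row 2: (2,1)N 3/6 ✓ · (2,2)N 3/6 ✓ · (2,4)N 4/5 ✓ · (2,5)N 3/3 ✓
Row 3: (3,0)S 0/2 ✗ · (3,2)S 1/5 ✗ · (3,3)N 4/6 ✓ · (3,4)N 5/7 ✓ · (3,5)N 4/5 ✓
Row 4: (4,1)N 0/3 ✗ · (4,3)S 2/6 ✗ · (4,4)N 4/8 ✓ · (4,5)S 1/5 ✗
Row 5: (5,0)S 1/3 ✗ · (5,3)S 2/4 ✓ · (5,4)N 2/6 ✗ · (5,5)S 1/4 ✗
Row 6: (6,0)S 1/2 ✓ · (6,1)N 0/3 ✗ · (6,2)S 1/2 ✓ · (6,5)N 1/2 ✓
Unsatisfied: (0,0), (0,1), (0,2), (1,1), (1,3), (3,0), (3,2), (4,1), (4,3), (4,5), (5,0), (5,4), (5,5), (6,1) — 14 in total.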